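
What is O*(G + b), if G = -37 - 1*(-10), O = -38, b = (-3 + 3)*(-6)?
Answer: 1026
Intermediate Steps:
b = 0 (b = 0*(-6) = 0)
G = -27 (G = -37 + 10 = -27)
O*(G + b) = -38*(-27 + 0) = -38*(-27) = 1026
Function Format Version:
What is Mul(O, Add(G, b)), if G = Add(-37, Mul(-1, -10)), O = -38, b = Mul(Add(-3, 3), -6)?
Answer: 1026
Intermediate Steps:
b = 0 (b = Mul(0, -6) = 0)
G = -27 (G = Add(-37, 10) = -27)
Mul(O, Add(G, b)) = Mul(-38, Add(-27, 0)) = Mul(-38, -27) = 1026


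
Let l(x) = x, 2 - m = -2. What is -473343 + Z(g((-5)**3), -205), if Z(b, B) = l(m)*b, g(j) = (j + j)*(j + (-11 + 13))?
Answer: -350343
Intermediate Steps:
m = 4 (m = 2 - 1*(-2) = 2 + 2 = 4)
g(j) = 2*j*(2 + j) (g(j) = (2*j)*(j + 2) = (2*j)*(2 + j) = 2*j*(2 + j))
Z(b, B) = 4*b
-473343 + Z(g((-5)**3), -205) = -473343 + 4*(2*(-5)**3*(2 + (-5)**3)) = -473343 + 4*(2*(-125)*(2 - 125)) = -473343 + 4*(2*(-125)*(-123)) = -473343 + 4*30750 = -473343 + 123000 = -350343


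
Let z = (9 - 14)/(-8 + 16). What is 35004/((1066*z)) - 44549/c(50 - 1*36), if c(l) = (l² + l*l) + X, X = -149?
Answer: -152746973/647595 ≈ -235.87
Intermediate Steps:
z = -5/8 ≈ -0.62500
c(l) = -149 + 2*l² (c(l) = (l² + l*l) - 149 = (l² + l²) - 149 = 2*l² - 149 = -149 + 2*l²)
35004/((1066*z)) - 44549/c(50 - 1*36) = 35004/((1066*(-5/8))) - 44549/(-149 + 2*(50 - 1*36)²) = 35004/(-2665/4) - 44549/(-149 + 2*(50 - 36)²) = 35004*(-4/2665) - 44549/(-149 + 2*14²) = -140016/2665 - 44549/(-149 + 2*196) = -140016/2665 - 44549/(-149 + 392) = -140016/2665 - 44549/243 = -152746973/647595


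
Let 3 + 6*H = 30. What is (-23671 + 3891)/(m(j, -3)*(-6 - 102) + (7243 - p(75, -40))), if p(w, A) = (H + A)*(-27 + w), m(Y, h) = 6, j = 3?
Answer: -460/193 ≈ -2.3834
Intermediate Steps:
H = 9/2 (H = -1/2 + (1/6)*30 = -1/2 + 5 = 9/2 ≈ 4.5000)
p(w, A) = (-27 + w)*(9/2 + A) (p(w, A) = (9/2 + A)*(-27 + w) = (-27 + w)*(9/2 + A))
(-23671 + 3891)/(m(j, -3)*(-6 - 102) + (7243 - p(75, -40))) = (-23671 + 3891)/(6*(-6 - 102) + (7243 - (-243/2 - 27*(-40) + (9/2)*75 - 40*75))) = -19780/(6*(-108) + (7243 - (-243/2 + 1080 + 675/2 - 3000))) = -19780/(-648 + (7243 - 1*(-1704))) = -19780/(-648 + (7243 + 1704)) = -19780/(-648 + 8947) = -19780/8299 = -19780*1/8299 = -460/193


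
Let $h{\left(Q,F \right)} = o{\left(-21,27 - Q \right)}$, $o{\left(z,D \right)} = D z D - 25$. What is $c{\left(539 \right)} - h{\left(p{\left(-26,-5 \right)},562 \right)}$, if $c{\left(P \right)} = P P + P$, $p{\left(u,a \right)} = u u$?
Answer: $9136306$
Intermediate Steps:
$p{\left(u,a \right)} = u^{2}$
$o{\left(z,D \right)} = -25 + z D^{2}$ ($o{\left(z,D \right)} = z D^{2} - 25 = -25 + z D^{2}$)
$c{\left(P \right)} = P + P^{2}$ ($c{\left(P \right)} = P^{2} + P = P + P^{2}$)
$h{\left(Q,F \right)} = -25 - 21 \left(27 - Q\right)^{2}$
$c{\left(539 \right)} - h{\left(p{\left(-26,-5 \right)},562 \right)} = 539 \left(1 + 539\right) - \left(-25 - 21 \left(-27 + \left(-26\right)^{2}\right)^{2}\right) = 539 \cdot 540 - \left(-25 - 21 \left(-27 + 676\right)^{2}\right) = 291060 - \left(-25 - 21 \cdot 649^{2}\right) = 291060 - \left(-25 - 8845221\right) = 291060 - -8845246 = 291060 + 8845246 = 9136306$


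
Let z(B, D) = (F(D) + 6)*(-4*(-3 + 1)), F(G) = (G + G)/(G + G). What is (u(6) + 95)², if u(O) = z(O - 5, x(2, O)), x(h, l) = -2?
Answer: 22801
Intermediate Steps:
F(G) = 1 (F(G) = (2*G)/((2*G)) = (2*G)*(1/(2*G)) = 1)
z(B, D) = 56 (z(B, D) = (1 + 6)*(-4*(-3 + 1)) = 7*(-4*(-2)) = 7*8 = 56)
u(O) = 56
(u(6) + 95)² = (56 + 95)² = 151² = 22801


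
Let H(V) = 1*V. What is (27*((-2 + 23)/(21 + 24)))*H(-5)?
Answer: -63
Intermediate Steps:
H(V) = V
(27*((-2 + 23)/(21 + 24)))*H(-5) = (27*((-2 + 23)/(21 + 24)))*(-5) = (27*(21/45))*(-5) = (27*(21*(1/45)))*(-5) = (27*(7/15))*(-5) = (63/5)*(-5) = -63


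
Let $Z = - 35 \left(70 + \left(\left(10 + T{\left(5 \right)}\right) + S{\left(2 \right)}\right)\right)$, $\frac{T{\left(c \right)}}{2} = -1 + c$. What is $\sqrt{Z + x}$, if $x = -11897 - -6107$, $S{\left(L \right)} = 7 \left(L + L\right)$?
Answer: $5 i \sqrt{394} \approx 99.247 i$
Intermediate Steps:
$T{\left(c \right)} = -2 + 2 c$ ($T{\left(c \right)} = 2 \left(-1 + c\right) = -2 + 2 c$)
$S{\left(L \right)} = 14 L$ ($S{\left(L \right)} = 7 \cdot 2 L = 14 L$)
$x = -5790$ ($x = -11897 + 6107 = -5790$)
$Z = -4060$ ($Z = - 35 \left(70 + \left(\left(10 + \left(-2 + 2 \cdot 5\right)\right) + 14 \cdot 2\right)\right) = - 35 \left(70 + \left(\left(10 + \left(-2 + 10\right)\right) + 28\right)\right) = - 35 \left(70 + \left(\left(10 + 8\right) + 28\right)\right) = - 35 \left(70 + \left(18 + 28\right)\right) = - 35 \left(70 + 46\right) = \left(-35\right) 116 = -4060$)
$\sqrt{Z + x} = \sqrt{-4060 - 5790} = \sqrt{-9850} = 5 i \sqrt{394}$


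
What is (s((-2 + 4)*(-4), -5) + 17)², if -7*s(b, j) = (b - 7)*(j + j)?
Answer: 961/49 ≈ 19.612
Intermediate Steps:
s(b, j) = -2*j*(-7 + b)/7 (s(b, j) = -(b - 7)*(j + j)/7 = -(-7 + b)*2*j/7 = -2*j*(-7 + b)/7)
(s((-2 + 4)*(-4), -5) + 17)² = ((2/7)*(-5)*(7 - (-2 + 4)*(-4)) + 17)² = ((2/7)*(-5)*(7 - 2*(-4)) + 17)² = ((2/7)*(-5)*(7 - 1*(-8)) + 17)² = ((2/7)*(-5)*(7 + 8) + 17)² = ((2/7)*(-5)*15 + 17)² = (-150/7 + 17)² = (-31/7)² = 961/49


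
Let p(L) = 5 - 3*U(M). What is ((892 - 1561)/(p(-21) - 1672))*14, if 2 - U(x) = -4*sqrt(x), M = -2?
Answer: 15669318/2799217 - 112392*I*sqrt(2)/2799217 ≈ 5.5977 - 0.056782*I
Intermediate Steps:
U(x) = 2 + 4*sqrt(x) (U(x) = 2 - (-4)*sqrt(x) = 2 + 4*sqrt(x))
p(L) = -1 - 12*I*sqrt(2) (p(L) = 5 - 3*(2 + 4*sqrt(-2)) = 5 - 3*(2 + 4*(I*sqrt(2))) = 5 - 3*(2 + 4*I*sqrt(2)) = 5 + (-6 - 12*I*sqrt(2)) = -1 - 12*I*sqrt(2))
((892 - 1561)/(p(-21) - 1672))*14 = ((892 - 1561)/((-1 - 12*I*sqrt(2)) - 1672))*14 = -669/(-1673 - 12*I*sqrt(2))*14 = -9366/(-1673 - 12*I*sqrt(2))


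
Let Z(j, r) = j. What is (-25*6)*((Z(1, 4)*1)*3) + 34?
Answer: -416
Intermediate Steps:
(-25*6)*((Z(1, 4)*1)*3) + 34 = (-25*6)*((1*1)*3) + 34 = -150*3 + 34 = -450 + 34 = -416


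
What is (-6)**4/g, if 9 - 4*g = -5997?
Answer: 864/1001 ≈ 0.86314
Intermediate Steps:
g = 3003/2 (g = 9/4 - 1/4*(-5997) = 9/4 + 5997/4 = 3003/2 ≈ 1501.5)
(-6)**4/g = (-6)**4/(3003/2) = 1296*(2/3003) = 864/1001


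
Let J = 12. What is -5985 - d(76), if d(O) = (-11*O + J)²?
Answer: -684961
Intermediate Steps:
d(O) = (12 - 11*O)² (d(O) = (-11*O + 12)² = (12 - 11*O)²)
-5985 - d(76) = -5985 - (-12 + 11*76)² = -5985 - (-12 + 836)² = -5985 - 1*824² = -5985 - 1*678976 = -5985 - 678976 = -684961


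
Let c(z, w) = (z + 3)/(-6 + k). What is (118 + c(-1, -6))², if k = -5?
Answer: 1679616/121 ≈ 13881.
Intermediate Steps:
c(z, w) = -3/11 - z/11 (c(z, w) = (z + 3)/(-6 - 5) = (3 + z)/(-11) = (3 + z)*(-1/11) = -3/11 - z/11)
(118 + c(-1, -6))² = (118 + (-3/11 - 1/11*(-1)))² = (118 + (-3/11 + 1/11))² = (118 - 2/11)² = (1296/11)² = 1679616/121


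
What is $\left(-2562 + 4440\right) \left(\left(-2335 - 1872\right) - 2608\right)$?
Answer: $-12798570$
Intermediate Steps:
$\left(-2562 + 4440\right) \left(\left(-2335 - 1872\right) - 2608\right) = 1878 \left(\left(-2335 - 1872\right) - 2608\right) = 1878 \left(-4207 - 2608\right) = 1878 \left(-6815\right) = -12798570$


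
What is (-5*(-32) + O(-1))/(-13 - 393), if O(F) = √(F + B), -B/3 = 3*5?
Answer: -80/203 - I*√46/406 ≈ -0.39409 - 0.016705*I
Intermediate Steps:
B = -45 (B = -9*5 = -3*15 = -45)
O(F) = √(-45 + F) (O(F) = √(F - 45) = √(-45 + F))
(-5*(-32) + O(-1))/(-13 - 393) = (-5*(-32) + √(-45 - 1))/(-13 - 393) = (160 + √(-46))/(-406) = (160 + I*√46)*(-1/406) = -80/203 - I*√46/406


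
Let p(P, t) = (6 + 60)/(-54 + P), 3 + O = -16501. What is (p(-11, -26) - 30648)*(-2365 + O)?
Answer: 37590557634/65 ≈ 5.7832e+8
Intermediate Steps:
O = -16504 (O = -3 - 16501 = -16504)
p(P, t) = 66/(-54 + P)
(p(-11, -26) - 30648)*(-2365 + O) = (66/(-54 - 11) - 30648)*(-2365 - 16504) = (66/(-65) - 30648)*(-18869) = (66*(-1/65) - 30648)*(-18869) = (-66/65 - 30648)*(-18869) = -1992186/65*(-18869) = 37590557634/65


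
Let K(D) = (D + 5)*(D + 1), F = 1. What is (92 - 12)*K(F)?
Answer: 960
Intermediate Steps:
K(D) = (1 + D)*(5 + D) (K(D) = (5 + D)*(1 + D) = (1 + D)*(5 + D))
(92 - 12)*K(F) = (92 - 12)*(5 + 1² + 6*1) = 80*(5 + 1 + 6) = 80*12 = 960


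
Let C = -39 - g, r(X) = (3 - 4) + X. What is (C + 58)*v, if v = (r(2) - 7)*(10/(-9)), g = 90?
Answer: -1420/3 ≈ -473.33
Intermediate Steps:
r(X) = -1 + X
v = 20/3 (v = ((-1 + 2) - 7)*(10/(-9)) = (1 - 7)*(10*(-1/9)) = -6*(-10/9) = 20/3 ≈ 6.6667)
C = -129 (C = -39 - 1*90 = -39 - 90 = -129)
(C + 58)*v = (-129 + 58)*(20/3) = -71*20/3 = -1420/3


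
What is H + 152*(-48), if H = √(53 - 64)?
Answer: -7296 + I*√11 ≈ -7296.0 + 3.3166*I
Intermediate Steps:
H = I*√11 (H = √(-11) = I*√11 ≈ 3.3166*I)
H + 152*(-48) = I*√11 + 152*(-48) = I*√11 - 7296 = -7296 + I*√11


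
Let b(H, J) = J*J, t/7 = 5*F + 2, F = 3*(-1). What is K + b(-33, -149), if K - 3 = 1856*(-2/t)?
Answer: 2024276/91 ≈ 22245.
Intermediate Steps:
F = -3
t = -91 (t = 7*(5*(-3) + 2) = 7*(-15 + 2) = 7*(-13) = -91)
b(H, J) = J²
K = 3985/91 (K = 3 + 1856*(-2/(-91)) = 3 + 1856*(-2*(-1/91)) = 3 + 1856*(2/91) = 3 + 3712/91 = 3985/91 ≈ 43.791)
K + b(-33, -149) = 3985/91 + (-149)² = 3985/91 + 22201 = 2024276/91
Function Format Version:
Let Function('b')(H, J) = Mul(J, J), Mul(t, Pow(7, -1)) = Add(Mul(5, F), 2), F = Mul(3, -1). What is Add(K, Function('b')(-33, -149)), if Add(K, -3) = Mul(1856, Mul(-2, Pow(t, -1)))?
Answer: Rational(2024276, 91) ≈ 22245.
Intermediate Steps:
F = -3
t = -91 (t = Mul(7, Add(Mul(5, -3), 2)) = Mul(7, Add(-15, 2)) = Mul(7, -13) = -91)
Function('b')(H, J) = Pow(J, 2)
K = Rational(3985, 91) (K = Add(3, Mul(1856, Mul(-2, Pow(-91, -1)))) = Add(3, Mul(1856, Mul(-2, Rational(-1, 91)))) = Add(3, Mul(1856, Rational(2, 91))) = Add(3, Rational(3712, 91)) = Rational(3985, 91) ≈ 43.791)
Add(K, Function('b')(-33, -149)) = Add(Rational(3985, 91), Pow(-149, 2)) = Add(Rational(3985, 91), 22201) = Rational(2024276, 91)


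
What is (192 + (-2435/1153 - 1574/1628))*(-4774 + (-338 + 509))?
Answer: -816160521489/938542 ≈ -8.6961e+5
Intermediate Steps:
(192 + (-2435/1153 - 1574/1628))*(-4774 + (-338 + 509)) = (192 + (-2435*1/1153 - 1574*1/1628))*(-4774 + 171) = (192 + (-2435/1153 - 787/814))*(-4603) = (192 - 2889501/938542)*(-4603) = (177310563/938542)*(-4603) = -816160521489/938542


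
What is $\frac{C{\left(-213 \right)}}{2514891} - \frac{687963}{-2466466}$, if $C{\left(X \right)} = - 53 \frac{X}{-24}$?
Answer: $\frac{97407988343}{349458768744} \approx 0.27874$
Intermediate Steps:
$C{\left(X \right)} = \frac{53 X}{24}$ ($C{\left(X \right)} = - 53 X \left(- \frac{1}{24}\right) = - 53 \left(- \frac{X}{24}\right) = \frac{53 X}{24}$)
$\frac{C{\left(-213 \right)}}{2514891} - \frac{687963}{-2466466} = \frac{\frac{53}{24} \left(-213\right)}{2514891} - \frac{687963}{-2466466} = \left(- \frac{3763}{8}\right) \frac{1}{2514891} - - \frac{687963}{2466466} = - \frac{53}{283368} + \frac{687963}{2466466} = \frac{97407988343}{349458768744}$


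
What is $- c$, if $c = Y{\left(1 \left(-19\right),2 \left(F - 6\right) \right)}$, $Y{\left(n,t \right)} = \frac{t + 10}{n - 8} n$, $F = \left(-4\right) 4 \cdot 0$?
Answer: $\frac{38}{27} \approx 1.4074$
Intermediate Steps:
$F = 0$ ($F = \left(-16\right) 0 = 0$)
$Y{\left(n,t \right)} = \frac{n \left(10 + t\right)}{-8 + n}$ ($Y{\left(n,t \right)} = \frac{10 + t}{-8 + n} n = \frac{n \left(10 + t\right)}{-8 + n}$)
$c = - \frac{38}{27}$ ($c = \frac{1 \left(-19\right) \left(10 + 2 \left(0 - 6\right)\right)}{-8 + 1 \left(-19\right)} = - \frac{19 \left(10 + 2 \left(-6\right)\right)}{-8 - 19} = - \frac{19 \left(10 - 12\right)}{-27} = \left(-19\right) \left(- \frac{1}{27}\right) \left(-2\right) = - \frac{38}{27} \approx -1.4074$)
$- c = \left(-1\right) \left(- \frac{38}{27}\right) = \frac{38}{27}$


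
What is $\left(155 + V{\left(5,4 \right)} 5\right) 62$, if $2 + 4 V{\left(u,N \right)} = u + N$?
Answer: $\frac{20305}{2} \approx 10153.0$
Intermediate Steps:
$V{\left(u,N \right)} = - \frac{1}{2} + \frac{N}{4} + \frac{u}{4}$ ($V{\left(u,N \right)} = - \frac{1}{2} + \frac{u + N}{4} = - \frac{1}{2} + \frac{N + u}{4} = - \frac{1}{2} + \left(\frac{N}{4} + \frac{u}{4}\right) = - \frac{1}{2} + \frac{N}{4} + \frac{u}{4}$)
$\left(155 + V{\left(5,4 \right)} 5\right) 62 = \left(155 + \left(- \frac{1}{2} + \frac{1}{4} \cdot 4 + \frac{1}{4} \cdot 5\right) 5\right) 62 = \left(155 + \left(- \frac{1}{2} + 1 + \frac{5}{4}\right) 5\right) 62 = \left(155 + \frac{7}{4} \cdot 5\right) 62 = \left(155 + \frac{35}{4}\right) 62 = \frac{655}{4} \cdot 62 = \frac{20305}{2}$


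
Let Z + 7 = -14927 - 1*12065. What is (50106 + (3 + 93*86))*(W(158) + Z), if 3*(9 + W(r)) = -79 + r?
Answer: -1567823705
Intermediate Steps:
W(r) = -106/3 + r/3 (W(r) = -9 + (-79 + r)/3 = -9 + (-79/3 + r/3) = -106/3 + r/3)
Z = -26999 (Z = -7 + (-14927 - 1*12065) = -7 + (-14927 - 12065) = -7 - 26992 = -26999)
(50106 + (3 + 93*86))*(W(158) + Z) = (50106 + (3 + 93*86))*((-106/3 + (⅓)*158) - 26999) = (50106 + (3 + 7998))*((-106/3 + 158/3) - 26999) = (50106 + 8001)*(52/3 - 26999) = 58107*(-80945/3) = -1567823705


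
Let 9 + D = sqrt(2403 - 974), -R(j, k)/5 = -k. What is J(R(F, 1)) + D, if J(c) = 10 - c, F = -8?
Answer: -4 + sqrt(1429) ≈ 33.802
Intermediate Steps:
R(j, k) = 5*k (R(j, k) = -(-5)*k = 5*k)
D = -9 + sqrt(1429) (D = -9 + sqrt(2403 - 974) = -9 + sqrt(1429) ≈ 28.802)
J(R(F, 1)) + D = (10 - 5) + (-9 + sqrt(1429)) = 5 + (-9 + sqrt(1429)) = -4 + sqrt(1429)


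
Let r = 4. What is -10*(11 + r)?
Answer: -150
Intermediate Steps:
-10*(11 + r) = -10*(11 + 4) = -10*15 = -150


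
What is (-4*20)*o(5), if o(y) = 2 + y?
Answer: -560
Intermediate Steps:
(-4*20)*o(5) = (-4*20)*(2 + 5) = -80*7 = -560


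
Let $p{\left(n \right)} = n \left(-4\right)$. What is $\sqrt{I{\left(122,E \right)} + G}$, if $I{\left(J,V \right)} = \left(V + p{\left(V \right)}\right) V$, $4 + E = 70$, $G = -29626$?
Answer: $i \sqrt{42694} \approx 206.63 i$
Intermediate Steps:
$E = 66$ ($E = -4 + 70 = 66$)
$p{\left(n \right)} = - 4 n$
$I{\left(J,V \right)} = - 3 V^{2}$ ($I{\left(J,V \right)} = \left(V - 4 V\right) V = - 3 V V = - 3 V^{2}$)
$\sqrt{I{\left(122,E \right)} + G} = \sqrt{- 3 \cdot 66^{2} - 29626} = \sqrt{\left(-3\right) 4356 - 29626} = \sqrt{-13068 - 29626} = \sqrt{-42694} = i \sqrt{42694}$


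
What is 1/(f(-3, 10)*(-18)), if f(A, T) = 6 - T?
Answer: 1/72 ≈ 0.013889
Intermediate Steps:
1/(f(-3, 10)*(-18)) = 1/((6 - 1*10)*(-18)) = 1/((6 - 10)*(-18)) = 1/(-4*(-18)) = 1/72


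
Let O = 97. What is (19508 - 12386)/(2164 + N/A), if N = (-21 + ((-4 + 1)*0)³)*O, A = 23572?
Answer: 167879784/51007771 ≈ 3.2913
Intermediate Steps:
N = -2037 (N = (-21 + ((-4 + 1)*0)³)*97 = (-21 + (-3*0)³)*97 = (-21 + 0³)*97 = (-21 + 0)*97 = -21*97 = -2037)
(19508 - 12386)/(2164 + N/A) = (19508 - 12386)/(2164 - 2037/23572) = 7122/(2164 - 2037*1/23572) = 7122/(2164 - 2037/23572) = 7122/(51007771/23572) = 7122*(23572/51007771) = 167879784/51007771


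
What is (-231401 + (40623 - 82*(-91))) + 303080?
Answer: 119764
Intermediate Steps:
(-231401 + (40623 - 82*(-91))) + 303080 = (-231401 + (40623 - 1*(-7462))) + 303080 = (-231401 + (40623 + 7462)) + 303080 = (-231401 + 48085) + 303080 = -183316 + 303080 = 119764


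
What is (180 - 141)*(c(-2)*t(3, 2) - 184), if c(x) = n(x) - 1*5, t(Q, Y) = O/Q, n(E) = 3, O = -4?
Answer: -7072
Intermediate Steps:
t(Q, Y) = -4/Q
c(x) = -2 (c(x) = 3 - 1*5 = 3 - 5 = -2)
(180 - 141)*(c(-2)*t(3, 2) - 184) = (180 - 141)*(-(-8)/3 - 184) = 39*(-(-8)/3 - 184) = 39*(-2*(-4/3) - 184) = 39*(8/3 - 184) = 39*(-544/3) = -7072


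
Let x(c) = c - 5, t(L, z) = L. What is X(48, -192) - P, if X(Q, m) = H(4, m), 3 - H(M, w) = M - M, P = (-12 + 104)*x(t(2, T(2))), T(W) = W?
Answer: 279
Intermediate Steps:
x(c) = -5 + c
P = -276 (P = (-12 + 104)*(-5 + 2) = 92*(-3) = -276)
H(M, w) = 3 (H(M, w) = 3 - (M - M) = 3 - 1*0 = 3 + 0 = 3)
X(Q, m) = 3
X(48, -192) - P = 3 - 1*(-276) = 3 + 276 = 279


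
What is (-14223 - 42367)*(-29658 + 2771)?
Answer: 1521535330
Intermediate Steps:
(-14223 - 42367)*(-29658 + 2771) = -56590*(-26887) = 1521535330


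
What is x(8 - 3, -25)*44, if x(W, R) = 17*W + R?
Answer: 2640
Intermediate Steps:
x(W, R) = R + 17*W
x(8 - 3, -25)*44 = (-25 + 17*(8 - 3))*44 = (-25 + 17*5)*44 = (-25 + 85)*44 = 60*44 = 2640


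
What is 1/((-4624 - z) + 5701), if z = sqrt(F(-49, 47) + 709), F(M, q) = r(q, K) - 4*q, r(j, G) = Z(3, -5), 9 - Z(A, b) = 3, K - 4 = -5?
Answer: 1077/1159402 + sqrt(527)/1159402 ≈ 0.00094873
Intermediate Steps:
K = -1 (K = 4 - 5 = -1)
Z(A, b) = 6 (Z(A, b) = 9 - 1*3 = 9 - 3 = 6)
r(j, G) = 6
F(M, q) = 6 - 4*q
z = sqrt(527) (z = sqrt((6 - 4*47) + 709) = sqrt((6 - 188) + 709) = sqrt(-182 + 709) = sqrt(527) ≈ 22.956)
1/((-4624 - z) + 5701) = 1/((-4624 - sqrt(527)) + 5701) = 1/(1077 - sqrt(527))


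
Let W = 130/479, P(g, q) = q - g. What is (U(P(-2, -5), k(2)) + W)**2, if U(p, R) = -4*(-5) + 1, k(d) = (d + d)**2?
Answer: 103815721/229441 ≈ 452.47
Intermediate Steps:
k(d) = 4*d**2 (k(d) = (2*d)**2 = 4*d**2)
W = 130/479 (W = 130*(1/479) = 130/479 ≈ 0.27140)
U(p, R) = 21 (U(p, R) = 20 + 1 = 21)
(U(P(-2, -5), k(2)) + W)**2 = (21 + 130/479)**2 = (10189/479)**2 = 103815721/229441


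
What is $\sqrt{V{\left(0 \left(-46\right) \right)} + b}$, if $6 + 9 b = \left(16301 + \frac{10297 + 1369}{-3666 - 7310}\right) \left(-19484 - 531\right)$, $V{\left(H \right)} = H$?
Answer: $\frac{i \sqrt{12532960606271}}{588} \approx 6020.7 i$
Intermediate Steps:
$b = - \frac{1790422943753}{49392}$ ($b = - \frac{2}{3} + \frac{\left(16301 + \frac{10297 + 1369}{-3666 - 7310}\right) \left(-19484 - 531\right)}{9} = - \frac{2}{3} + \frac{\left(16301 + \frac{11666}{-10976}\right) \left(-20015\right)}{9} = - \frac{2}{3} + \frac{\left(16301 + 11666 \left(- \frac{1}{10976}\right)\right) \left(-20015\right)}{9} = - \frac{2}{3} + \frac{\left(16301 - \frac{5833}{5488}\right) \left(-20015\right)}{9} = - \frac{2}{3} + \frac{\frac{89454055}{5488} \left(-20015\right)}{9} = - \frac{2}{3} + \frac{1}{9} \left(- \frac{1790422910825}{5488}\right) = - \frac{2}{3} - \frac{1790422910825}{49392} = - \frac{1790422943753}{49392} \approx -3.6249 \cdot 10^{7}$)
$\sqrt{V{\left(0 \left(-46\right) \right)} + b} = \sqrt{0 \left(-46\right) - \frac{1790422943753}{49392}} = \sqrt{0 - \frac{1790422943753}{49392}} = \sqrt{- \frac{1790422943753}{49392}} = \frac{i \sqrt{12532960606271}}{588}$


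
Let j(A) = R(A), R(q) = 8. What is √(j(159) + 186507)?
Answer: 73*√35 ≈ 431.87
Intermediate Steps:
j(A) = 8
√(j(159) + 186507) = √(8 + 186507) = √186515 = 73*√35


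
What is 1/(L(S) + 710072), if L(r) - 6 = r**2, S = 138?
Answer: 1/729122 ≈ 1.3715e-6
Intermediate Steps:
L(r) = 6 + r**2
1/(L(S) + 710072) = 1/((6 + 138**2) + 710072) = 1/((6 + 19044) + 710072) = 1/(19050 + 710072) = 1/729122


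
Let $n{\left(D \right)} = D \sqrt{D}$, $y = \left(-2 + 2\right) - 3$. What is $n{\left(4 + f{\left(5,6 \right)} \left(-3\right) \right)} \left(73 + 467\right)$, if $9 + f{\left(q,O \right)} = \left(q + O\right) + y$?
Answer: $3780 \sqrt{7} \approx 10001.0$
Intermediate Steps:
$y = -3$ ($y = 0 - 3 = -3$)
$f{\left(q,O \right)} = -12 + O + q$ ($f{\left(q,O \right)} = -9 - \left(3 - O - q\right) = -9 + \left(-3 + O + q\right) = -12 + O + q$)
$n{\left(D \right)} = D^{\frac{3}{2}}$
$n{\left(4 + f{\left(5,6 \right)} \left(-3\right) \right)} \left(73 + 467\right) = \left(4 + \left(-12 + 6 + 5\right) \left(-3\right)\right)^{\frac{3}{2}} \left(73 + 467\right) = \left(4 - -3\right)^{\frac{3}{2}} \cdot 540 = \left(4 + 3\right)^{\frac{3}{2}} \cdot 540 = 7^{\frac{3}{2}} \cdot 540 = 7 \sqrt{7} \cdot 540 = 3780 \sqrt{7}$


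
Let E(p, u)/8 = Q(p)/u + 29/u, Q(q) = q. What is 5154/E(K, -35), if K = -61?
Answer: 90195/128 ≈ 704.65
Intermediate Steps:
E(p, u) = 232/u + 8*p/u (E(p, u) = 8*(p/u + 29/u) = 8*(29/u + p/u) = 232/u + 8*p/u)
5154/E(K, -35) = 5154/((8*(29 - 61)/(-35))) = 5154/((8*(-1/35)*(-32))) = 5154/(256/35) = 5154*(35/256) = 90195/128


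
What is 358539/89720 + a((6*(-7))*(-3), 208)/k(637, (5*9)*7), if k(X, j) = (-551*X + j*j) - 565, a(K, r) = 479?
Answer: 90426094373/22638778440 ≈ 3.9943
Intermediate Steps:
k(X, j) = -565 + j**2 - 551*X (k(X, j) = (-551*X + j**2) - 565 = (j**2 - 551*X) - 565 = -565 + j**2 - 551*X)
358539/89720 + a((6*(-7))*(-3), 208)/k(637, (5*9)*7) = 358539/89720 + 479/(-565 + ((5*9)*7)**2 - 551*637) = 358539*(1/89720) + 479/(-565 + (45*7)**2 - 350987) = 358539/89720 + 479/(-565 + 315**2 - 350987) = 358539/89720 + 479/(-565 + 99225 - 350987) = 358539/89720 + 479/(-252327) = 358539/89720 + 479*(-1/252327) = 358539/89720 - 479/252327 = 90426094373/22638778440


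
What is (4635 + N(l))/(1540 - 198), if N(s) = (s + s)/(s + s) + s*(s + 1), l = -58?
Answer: 361/61 ≈ 5.9180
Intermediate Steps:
N(s) = 1 + s*(1 + s) (N(s) = (2*s)/((2*s)) + s*(1 + s) = (2*s)*(1/(2*s)) + s*(1 + s) = 1 + s*(1 + s))
(4635 + N(l))/(1540 - 198) = (4635 + (1 - 58 + (-58)²))/(1540 - 198) = (4635 + (1 - 58 + 3364))/1342 = (4635 + 3307)*(1/1342) = 7942*(1/1342) = 361/61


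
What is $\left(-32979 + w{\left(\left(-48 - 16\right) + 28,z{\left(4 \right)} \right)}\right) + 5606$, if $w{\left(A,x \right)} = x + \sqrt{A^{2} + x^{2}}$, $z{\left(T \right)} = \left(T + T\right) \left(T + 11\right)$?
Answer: $-27253 + 12 \sqrt{109} \approx -27128.0$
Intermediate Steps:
$z{\left(T \right)} = 2 T \left(11 + T\right)$
$\left(-32979 + w{\left(\left(-48 - 16\right) + 28,z{\left(4 \right)} \right)}\right) + 5606 = \left(-32979 + \left(2 \cdot 4 \left(11 + 4\right) + \sqrt{\left(\left(-48 - 16\right) + 28\right)^{2} + \left(2 \cdot 4 \left(11 + 4\right)\right)^{2}}\right)\right) + 5606 = \left(-32979 + \left(2 \cdot 4 \cdot 15 + \sqrt{\left(-64 + 28\right)^{2} + \left(2 \cdot 4 \cdot 15\right)^{2}}\right)\right) + 5606 = \left(-32979 + \left(120 + \sqrt{\left(-36\right)^{2} + 120^{2}}\right)\right) + 5606 = \left(-32979 + \left(120 + \sqrt{1296 + 14400}\right)\right) + 5606 = \left(-32979 + \left(120 + \sqrt{15696}\right)\right) + 5606 = \left(-32979 + \left(120 + 12 \sqrt{109}\right)\right) + 5606 = \left(-32859 + 12 \sqrt{109}\right) + 5606 = -27253 + 12 \sqrt{109}$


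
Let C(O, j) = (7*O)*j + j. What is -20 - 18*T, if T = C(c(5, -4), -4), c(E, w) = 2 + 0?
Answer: 1060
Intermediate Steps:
c(E, w) = 2
C(O, j) = j + 7*O*j (C(O, j) = 7*O*j + j = j + 7*O*j)
T = -60 (T = -4*(1 + 7*2) = -4*(1 + 14) = -4*15 = -60)
-20 - 18*T = -20 - 18*(-60) = -20 + 1080 = 1060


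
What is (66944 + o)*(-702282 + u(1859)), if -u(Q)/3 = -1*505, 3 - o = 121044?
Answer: 37909392399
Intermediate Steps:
o = -121041 (o = 3 - 1*121044 = 3 - 121044 = -121041)
u(Q) = 1515 (u(Q) = -(-3)*505 = -3*(-505) = 1515)
(66944 + o)*(-702282 + u(1859)) = (66944 - 121041)*(-702282 + 1515) = -54097*(-700767) = 37909392399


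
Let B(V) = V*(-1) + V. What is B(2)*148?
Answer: 0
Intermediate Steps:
B(V) = 0 (B(V) = -V + V = 0)
B(2)*148 = 0*148 = 0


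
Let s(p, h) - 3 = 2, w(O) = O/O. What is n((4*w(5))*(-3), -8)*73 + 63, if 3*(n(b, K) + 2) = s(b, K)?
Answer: 116/3 ≈ 38.667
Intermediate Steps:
w(O) = 1
s(p, h) = 5 (s(p, h) = 3 + 2 = 5)
n(b, K) = -1/3 (n(b, K) = -2 + (1/3)*5 = -2 + 5/3 = -1/3)
n((4*w(5))*(-3), -8)*73 + 63 = -1/3*73 + 63 = -73/3 + 63 = 116/3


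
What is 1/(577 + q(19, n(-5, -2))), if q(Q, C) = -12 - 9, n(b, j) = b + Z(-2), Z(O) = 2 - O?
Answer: 1/556 ≈ 0.0017986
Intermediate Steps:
n(b, j) = 4 + b (n(b, j) = b + (2 - 1*(-2)) = b + (2 + 2) = b + 4 = 4 + b)
q(Q, C) = -21
1/(577 + q(19, n(-5, -2))) = 1/(577 - 21) = 1/556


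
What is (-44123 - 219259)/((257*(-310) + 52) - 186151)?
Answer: 37626/37967 ≈ 0.99102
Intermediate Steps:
(-44123 - 219259)/((257*(-310) + 52) - 186151) = -263382/((-79670 + 52) - 186151) = -263382/(-79618 - 186151) = -263382/(-265769) = -263382*(-1/265769) = 37626/37967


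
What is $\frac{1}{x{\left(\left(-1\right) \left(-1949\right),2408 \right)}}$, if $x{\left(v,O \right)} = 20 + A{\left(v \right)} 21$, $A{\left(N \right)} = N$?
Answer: $\frac{1}{40949} \approx 2.4421 \cdot 10^{-5}$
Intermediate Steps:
$x{\left(v,O \right)} = 20 + 21 v$ ($x{\left(v,O \right)} = 20 + v 21 = 20 + 21 v$)
$\frac{1}{x{\left(\left(-1\right) \left(-1949\right),2408 \right)}} = \frac{1}{20 + 21 \left(\left(-1\right) \left(-1949\right)\right)} = \frac{1}{20 + 21 \cdot 1949} = \frac{1}{20 + 40929} = \frac{1}{40949}$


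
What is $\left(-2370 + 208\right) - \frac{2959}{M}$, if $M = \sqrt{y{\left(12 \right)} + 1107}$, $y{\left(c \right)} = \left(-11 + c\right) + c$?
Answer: $-2162 - \frac{2959 \sqrt{70}}{280} \approx -2250.4$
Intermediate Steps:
$y{\left(c \right)} = -11 + 2 c$
$M = 4 \sqrt{70}$ ($M = \sqrt{\left(-11 + 2 \cdot 12\right) + 1107} = \sqrt{\left(-11 + 24\right) + 1107} = \sqrt{13 + 1107} = \sqrt{1120} = 4 \sqrt{70} \approx 33.466$)
$\left(-2370 + 208\right) - \frac{2959}{M} = \left(-2370 + 208\right) - \frac{2959}{4 \sqrt{70}} = -2162 - 2959 \frac{\sqrt{70}}{280} = -2162 - \frac{2959 \sqrt{70}}{280}$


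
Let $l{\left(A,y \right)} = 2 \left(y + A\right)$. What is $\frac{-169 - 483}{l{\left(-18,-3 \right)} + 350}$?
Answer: $- \frac{163}{77} \approx -2.1169$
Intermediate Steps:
$l{\left(A,y \right)} = 2 A + 2 y$ ($l{\left(A,y \right)} = 2 \left(A + y\right) = 2 A + 2 y$)
$\frac{-169 - 483}{l{\left(-18,-3 \right)} + 350} = \frac{-169 - 483}{\left(2 \left(-18\right) + 2 \left(-3\right)\right) + 350} = - \frac{652}{\left(-36 - 6\right) + 350} = - \frac{652}{-42 + 350} = - \frac{652}{308} = \left(-652\right) \frac{1}{308} = - \frac{163}{77}$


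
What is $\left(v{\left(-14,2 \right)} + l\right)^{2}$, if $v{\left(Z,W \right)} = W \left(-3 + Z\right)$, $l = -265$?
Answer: $89401$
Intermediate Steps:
$\left(v{\left(-14,2 \right)} + l\right)^{2} = \left(2 \left(-3 - 14\right) - 265\right)^{2} = \left(2 \left(-17\right) - 265\right)^{2} = \left(-34 - 265\right)^{2} = \left(-299\right)^{2} = 89401$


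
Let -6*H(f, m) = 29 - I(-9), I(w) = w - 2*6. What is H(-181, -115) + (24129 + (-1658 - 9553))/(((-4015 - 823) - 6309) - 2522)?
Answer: -380479/41007 ≈ -9.2784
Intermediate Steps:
I(w) = -12 + w (I(w) = w - 12 = -12 + w)
H(f, m) = -25/3 (H(f, m) = -(29 - (-12 - 9))/6 = -(29 - 1*(-21))/6 = -(29 + 21)/6 = -1/6*50 = -25/3)
H(-181, -115) + (24129 + (-1658 - 9553))/(((-4015 - 823) - 6309) - 2522) = -25/3 + (24129 + (-1658 - 9553))/(((-4015 - 823) - 6309) - 2522) = -25/3 + (24129 - 11211)/((-4838 - 6309) - 2522) = -25/3 + 12918/(-11147 - 2522) = -25/3 + 12918/(-13669) = -25/3 + 12918*(-1/13669) = -25/3 - 12918/13669 = -380479/41007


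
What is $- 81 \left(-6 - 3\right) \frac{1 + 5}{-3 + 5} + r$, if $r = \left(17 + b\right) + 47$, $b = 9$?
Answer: $2260$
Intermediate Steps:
$r = 73$ ($r = \left(17 + 9\right) + 47 = 26 + 47 = 73$)
$- 81 \left(-6 - 3\right) \frac{1 + 5}{-3 + 5} + r = - 81 \left(-6 - 3\right) \frac{1 + 5}{-3 + 5} + 73 = - 81 \left(- 9 \cdot \frac{6}{2}\right) + 73 = - 81 \left(- 9 \cdot 6 \cdot \frac{1}{2}\right) + 73 = - 81 \left(\left(-9\right) 3\right) + 73 = \left(-81\right) \left(-27\right) + 73 = 2187 + 73 = 2260$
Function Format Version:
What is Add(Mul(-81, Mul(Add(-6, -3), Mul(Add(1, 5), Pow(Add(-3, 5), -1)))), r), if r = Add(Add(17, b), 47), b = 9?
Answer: 2260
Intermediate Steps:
r = 73 (r = Add(Add(17, 9), 47) = Add(26, 47) = 73)
Add(Mul(-81, Mul(Add(-6, -3), Mul(Add(1, 5), Pow(Add(-3, 5), -1)))), r) = Add(Mul(-81, Mul(Add(-6, -3), Mul(Add(1, 5), Pow(Add(-3, 5), -1)))), 73) = Add(Mul(-81, Mul(-9, Mul(6, Pow(2, -1)))), 73) = Add(Mul(-81, Mul(-9, Mul(6, Rational(1, 2)))), 73) = Add(Mul(-81, Mul(-9, 3)), 73) = Add(Mul(-81, -27), 73) = Add(2187, 73) = 2260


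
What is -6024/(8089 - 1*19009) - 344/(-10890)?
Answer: 288991/495495 ≈ 0.58324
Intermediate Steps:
-6024/(8089 - 1*19009) - 344/(-10890) = -6024/(8089 - 19009) - 344*(-1/10890) = -6024/(-10920) + 172/5445 = -6024*(-1/10920) + 172/5445 = 251/455 + 172/5445 = 288991/495495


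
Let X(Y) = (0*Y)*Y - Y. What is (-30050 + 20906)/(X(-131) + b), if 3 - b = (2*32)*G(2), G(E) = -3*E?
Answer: -4572/259 ≈ -17.652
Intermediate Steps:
X(Y) = -Y (X(Y) = 0*Y - Y = 0 - Y = -Y)
b = 387 (b = 3 - 2*32*(-3*2) = 3 - 64*(-6) = 3 - 1*(-384) = 3 + 384 = 387)
(-30050 + 20906)/(X(-131) + b) = (-30050 + 20906)/(-1*(-131) + 387) = -9144/(131 + 387) = -9144/518 = -9144*1/518 = -4572/259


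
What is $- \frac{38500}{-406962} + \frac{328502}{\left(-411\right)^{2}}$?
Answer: $\frac{7788404968}{3819134889} \approx 2.0393$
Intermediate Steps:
$- \frac{38500}{-406962} + \frac{328502}{\left(-411\right)^{2}} = \left(-38500\right) \left(- \frac{1}{406962}\right) + \frac{328502}{168921} = \frac{19250}{203481} + 328502 \cdot \frac{1}{168921} = \frac{19250}{203481} + \frac{328502}{168921} = \frac{7788404968}{3819134889}$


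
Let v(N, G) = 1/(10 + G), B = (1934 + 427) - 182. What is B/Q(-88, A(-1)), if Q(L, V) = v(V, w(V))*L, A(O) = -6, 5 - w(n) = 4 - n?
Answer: -10895/88 ≈ -123.81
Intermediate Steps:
w(n) = 1 + n (w(n) = 5 - (4 - n) = 5 + (-4 + n) = 1 + n)
B = 2179 (B = 2361 - 182 = 2179)
Q(L, V) = L/(11 + V) (Q(L, V) = L/(10 + (1 + V)) = L/(11 + V))
B/Q(-88, A(-1)) = 2179/((-88/(11 - 6))) = 2179/((-88/5)) = 2179/((-88*1/5)) = 2179/(-88/5) = 2179*(-5/88) = -10895/88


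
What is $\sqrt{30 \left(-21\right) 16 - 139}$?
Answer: $i \sqrt{10219} \approx 101.09 i$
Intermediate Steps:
$\sqrt{30 \left(-21\right) 16 - 139} = \sqrt{\left(-630\right) 16 - 139} = \sqrt{-10080 - 139} = \sqrt{-10219} = i \sqrt{10219}$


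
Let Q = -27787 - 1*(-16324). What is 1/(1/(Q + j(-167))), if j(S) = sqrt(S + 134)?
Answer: -11463 + I*sqrt(33) ≈ -11463.0 + 5.7446*I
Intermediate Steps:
j(S) = sqrt(134 + S)
Q = -11463 (Q = -27787 + 16324 = -11463)
1/(1/(Q + j(-167))) = 1/(1/(-11463 + sqrt(134 - 167))) = 1/(1/(-11463 + sqrt(-33))) = 1/(1/(-11463 + I*sqrt(33))) = -11463 + I*sqrt(33)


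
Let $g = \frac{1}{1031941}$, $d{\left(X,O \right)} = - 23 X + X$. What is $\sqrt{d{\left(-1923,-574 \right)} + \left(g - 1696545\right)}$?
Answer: $\frac{i \sqrt{1761602795884910018}}{1031941} \approx 1286.2 i$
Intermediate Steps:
$d{\left(X,O \right)} = - 22 X$
$g = \frac{1}{1031941} \approx 9.6905 \cdot 10^{-7}$
$\sqrt{d{\left(-1923,-574 \right)} + \left(g - 1696545\right)} = \sqrt{\left(-22\right) \left(-1923\right) + \left(\frac{1}{1031941} - 1696545\right)} = \sqrt{42306 + \left(\frac{1}{1031941} - 1696545\right)} = \sqrt{42306 - \frac{1750734343844}{1031941}} = \sqrt{- \frac{1707077047898}{1031941}} = \frac{i \sqrt{1761602795884910018}}{1031941}$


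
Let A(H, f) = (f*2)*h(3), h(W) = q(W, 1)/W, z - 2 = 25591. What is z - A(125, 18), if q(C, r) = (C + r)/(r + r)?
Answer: 25569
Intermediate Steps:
z = 25593 (z = 2 + 25591 = 25593)
q(C, r) = (C + r)/(2*r) (q(C, r) = (C + r)/((2*r)) = (C + r)*(1/(2*r)) = (C + r)/(2*r))
h(W) = (½ + W/2)/W (h(W) = ((½)*(W + 1)/1)/W = ((½)*1*(1 + W))/W = (½ + W/2)/W)
A(H, f) = 4*f/3 (A(H, f) = (f*2)*((½)*(1 + 3)/3) = (2*f)*((½)*(⅓)*4) = (2*f)*(⅔) = 4*f/3)
z - A(125, 18) = 25593 - 4*18/3 = 25593 - 1*24 = 25593 - 24 = 25569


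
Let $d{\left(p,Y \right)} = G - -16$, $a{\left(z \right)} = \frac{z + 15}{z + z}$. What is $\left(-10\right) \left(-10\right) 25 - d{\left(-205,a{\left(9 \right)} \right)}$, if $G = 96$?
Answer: $2388$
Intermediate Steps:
$a{\left(z \right)} = \frac{15 + z}{2 z}$
$d{\left(p,Y \right)} = 112$ ($d{\left(p,Y \right)} = 96 - -16 = 96 + 16 = 112$)
$\left(-10\right) \left(-10\right) 25 - d{\left(-205,a{\left(9 \right)} \right)} = \left(-10\right) \left(-10\right) 25 - 112 = 100 \cdot 25 - 112 = 2500 - 112 = 2388$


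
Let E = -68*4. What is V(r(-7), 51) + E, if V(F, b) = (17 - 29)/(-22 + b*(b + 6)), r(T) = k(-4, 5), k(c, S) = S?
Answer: -784732/2885 ≈ -272.00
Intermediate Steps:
r(T) = 5
E = -272
V(F, b) = -12/(-22 + b*(6 + b))
V(r(-7), 51) + E = -12/(-22 + 51**2 + 6*51) - 272 = -12/(-22 + 2601 + 306) - 272 = -12/2885 - 272 = -784732/2885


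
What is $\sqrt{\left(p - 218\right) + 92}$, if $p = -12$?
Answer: $i \sqrt{138} \approx 11.747 i$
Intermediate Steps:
$\sqrt{\left(p - 218\right) + 92} = \sqrt{\left(-12 - 218\right) + 92} = \sqrt{-230 + 92} = \sqrt{-138} = i \sqrt{138}$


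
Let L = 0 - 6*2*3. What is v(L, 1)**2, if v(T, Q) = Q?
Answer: 1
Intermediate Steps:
L = -36 (L = 0 - 12*3 = 0 - 1*36 = 0 - 36 = -36)
v(L, 1)**2 = 1**2 = 1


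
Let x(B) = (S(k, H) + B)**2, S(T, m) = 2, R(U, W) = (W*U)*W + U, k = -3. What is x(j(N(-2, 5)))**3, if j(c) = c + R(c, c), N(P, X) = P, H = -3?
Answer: 1000000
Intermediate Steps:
R(U, W) = U + U*W**2 (R(U, W) = (U*W)*W + U = U*W**2 + U = U + U*W**2)
j(c) = c + c*(1 + c**2)
x(B) = (2 + B)**2
x(j(N(-2, 5)))**3 = ((2 - 2*(2 + (-2)**2))**2)**3 = ((2 - 2*(2 + 4))**2)**3 = ((2 - 2*6)**2)**3 = ((2 - 12)**2)**3 = ((-10)**2)**3 = 100**3 = 1000000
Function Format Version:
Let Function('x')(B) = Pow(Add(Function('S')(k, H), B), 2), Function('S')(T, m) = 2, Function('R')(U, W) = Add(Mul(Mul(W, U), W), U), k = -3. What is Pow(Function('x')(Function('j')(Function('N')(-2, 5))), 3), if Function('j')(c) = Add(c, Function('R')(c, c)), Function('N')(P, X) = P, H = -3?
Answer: 1000000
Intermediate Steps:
Function('R')(U, W) = Add(U, Mul(U, Pow(W, 2))) (Function('R')(U, W) = Add(Mul(Mul(U, W), W), U) = Add(Mul(U, Pow(W, 2)), U) = Add(U, Mul(U, Pow(W, 2))))
Function('j')(c) = Add(c, Mul(c, Add(1, Pow(c, 2))))
Function('x')(B) = Pow(Add(2, B), 2)
Pow(Function('x')(Function('j')(Function('N')(-2, 5))), 3) = Pow(Pow(Add(2, Mul(-2, Add(2, Pow(-2, 2)))), 2), 3) = Pow(Pow(Add(2, Mul(-2, Add(2, 4))), 2), 3) = Pow(Pow(Add(2, Mul(-2, 6)), 2), 3) = Pow(Pow(Add(2, -12), 2), 3) = Pow(Pow(-10, 2), 3) = Pow(100, 3) = 1000000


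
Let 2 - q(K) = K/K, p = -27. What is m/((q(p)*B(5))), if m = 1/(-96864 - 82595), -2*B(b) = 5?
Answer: 2/897295 ≈ 2.2289e-6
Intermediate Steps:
B(b) = -5/2 (B(b) = -½*5 = -5/2)
q(K) = 1 (q(K) = 2 - K/K = 2 - 1*1 = 2 - 1 = 1)
m = -1/179459 (m = 1/(-179459) = -1/179459 ≈ -5.5723e-6)
m/((q(p)*B(5))) = -1/(179459*(1*(-5/2))) = -1/(179459*(-5/2)) = -1/179459*(-⅖) = 2/897295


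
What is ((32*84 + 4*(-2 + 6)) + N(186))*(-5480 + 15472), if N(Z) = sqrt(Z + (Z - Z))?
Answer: 27018368 + 9992*sqrt(186) ≈ 2.7155e+7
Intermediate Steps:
N(Z) = sqrt(Z) (N(Z) = sqrt(Z + 0) = sqrt(Z))
((32*84 + 4*(-2 + 6)) + N(186))*(-5480 + 15472) = ((32*84 + 4*(-2 + 6)) + sqrt(186))*(-5480 + 15472) = ((2688 + 4*4) + sqrt(186))*9992 = ((2688 + 16) + sqrt(186))*9992 = (2704 + sqrt(186))*9992 = 27018368 + 9992*sqrt(186)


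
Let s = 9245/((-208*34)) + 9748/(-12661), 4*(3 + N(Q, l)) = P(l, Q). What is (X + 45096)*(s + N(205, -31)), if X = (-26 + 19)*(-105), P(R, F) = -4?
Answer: -24938625578439/89538592 ≈ -2.7852e+5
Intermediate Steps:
N(Q, l) = -4 (N(Q, l) = -3 + (¼)*(-4) = -3 - 1 = -4)
X = 735 (X = -7*(-105) = 735)
s = -185988801/89538592 (s = 9245/(-7072) + 9748*(-1/12661) = 9245*(-1/7072) - 9748/12661 = -9245/7072 - 9748/12661 = -185988801/89538592 ≈ -2.0772)
(X + 45096)*(s + N(205, -31)) = (735 + 45096)*(-185988801/89538592 - 4) = 45831*(-544143169/89538592) = -24938625578439/89538592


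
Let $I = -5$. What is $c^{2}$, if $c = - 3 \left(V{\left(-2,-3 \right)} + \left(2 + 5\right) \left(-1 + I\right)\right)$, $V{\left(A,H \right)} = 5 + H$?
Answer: $14400$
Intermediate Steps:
$c = 120$ ($c = - 3 \left(\left(5 - 3\right) + \left(2 + 5\right) \left(-1 - 5\right)\right) = - 3 \left(2 + 7 \left(-6\right)\right) = - 3 \left(2 - 42\right) = \left(-3\right) \left(-40\right) = 120$)
$c^{2} = 120^{2} = 14400$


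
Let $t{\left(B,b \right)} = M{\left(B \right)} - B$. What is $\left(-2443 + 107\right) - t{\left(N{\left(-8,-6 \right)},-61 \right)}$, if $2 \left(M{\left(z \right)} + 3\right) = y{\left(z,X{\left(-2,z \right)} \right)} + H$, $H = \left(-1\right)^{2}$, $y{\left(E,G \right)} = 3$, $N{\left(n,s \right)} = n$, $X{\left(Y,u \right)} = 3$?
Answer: $-2343$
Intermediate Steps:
$H = 1$
$M{\left(z \right)} = -1$ ($M{\left(z \right)} = -3 + \frac{3 + 1}{2} = -3 + \frac{1}{2} \cdot 4 = -3 + 2 = -1$)
$t{\left(B,b \right)} = -1 - B$
$\left(-2443 + 107\right) - t{\left(N{\left(-8,-6 \right)},-61 \right)} = \left(-2443 + 107\right) - \left(-1 - -8\right) = -2336 - \left(-1 + 8\right) = -2336 - 7 = -2343$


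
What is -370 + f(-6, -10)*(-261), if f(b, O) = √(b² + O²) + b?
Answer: 1196 - 522*√34 ≈ -1847.8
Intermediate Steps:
f(b, O) = b + √(O² + b²) (f(b, O) = √(O² + b²) + b = b + √(O² + b²))
-370 + f(-6, -10)*(-261) = -370 + (-6 + √((-10)² + (-6)²))*(-261) = -370 + (-6 + √(100 + 36))*(-261) = -370 + (-6 + √136)*(-261) = -370 + (-6 + 2*√34)*(-261) = -370 + (1566 - 522*√34) = 1196 - 522*√34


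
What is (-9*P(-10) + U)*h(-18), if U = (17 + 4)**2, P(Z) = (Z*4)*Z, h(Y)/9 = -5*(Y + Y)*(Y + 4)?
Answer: 71646120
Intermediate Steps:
h(Y) = -90*Y*(4 + Y) (h(Y) = 9*(-5*(Y + Y)*(Y + 4)) = 9*(-5*2*Y*(4 + Y)) = 9*(-10*Y*(4 + Y)) = -90*Y*(4 + Y))
P(Z) = 4*Z**2 (P(Z) = (4*Z)*Z = 4*Z**2)
U = 441 (U = 21**2 = 441)
(-9*P(-10) + U)*h(-18) = (-36*(-10)**2 + 441)*(-90*(-18)*(4 - 18)) = (-36*100 + 441)*(-90*(-18)*(-14)) = (-9*400 + 441)*(-22680) = (-3600 + 441)*(-22680) = -3159*(-22680) = 71646120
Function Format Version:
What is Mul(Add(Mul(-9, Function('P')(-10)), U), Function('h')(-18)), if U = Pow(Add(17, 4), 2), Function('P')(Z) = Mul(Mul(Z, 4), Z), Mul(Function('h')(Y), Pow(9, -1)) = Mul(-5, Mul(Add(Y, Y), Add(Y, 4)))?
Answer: 71646120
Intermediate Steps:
Function('h')(Y) = Mul(-90, Y, Add(4, Y)) (Function('h')(Y) = Mul(9, Mul(-5, Mul(Add(Y, Y), Add(Y, 4)))) = Mul(9, Mul(-5, Mul(Mul(2, Y), Add(4, Y)))) = Mul(9, Mul(-5, Mul(2, Y, Add(4, Y)))) = Mul(9, Mul(-10, Y, Add(4, Y))) = Mul(-90, Y, Add(4, Y)))
Function('P')(Z) = Mul(4, Pow(Z, 2)) (Function('P')(Z) = Mul(Mul(4, Z), Z) = Mul(4, Pow(Z, 2)))
U = 441 (U = Pow(21, 2) = 441)
Mul(Add(Mul(-9, Function('P')(-10)), U), Function('h')(-18)) = Mul(Add(Mul(-9, Mul(4, Pow(-10, 2))), 441), Mul(-90, -18, Add(4, -18))) = Mul(Add(Mul(-9, Mul(4, 100)), 441), Mul(-90, -18, -14)) = Mul(Add(Mul(-9, 400), 441), -22680) = Mul(Add(-3600, 441), -22680) = Mul(-3159, -22680) = 71646120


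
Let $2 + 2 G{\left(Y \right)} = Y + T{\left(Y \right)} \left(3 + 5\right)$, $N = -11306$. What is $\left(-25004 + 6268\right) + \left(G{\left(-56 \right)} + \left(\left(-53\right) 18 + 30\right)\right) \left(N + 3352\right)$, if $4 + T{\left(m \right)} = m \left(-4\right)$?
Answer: $561906$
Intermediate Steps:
$T{\left(m \right)} = -4 - 4 m$ ($T{\left(m \right)} = -4 + m \left(-4\right) = -4 - 4 m$)
$G{\left(Y \right)} = -17 - \frac{31 Y}{2}$ ($G{\left(Y \right)} = -1 + \frac{Y + \left(-4 - 4 Y\right) \left(3 + 5\right)}{2} = -1 + \frac{Y + \left(-4 - 4 Y\right) 8}{2} = -1 + \frac{Y - \left(32 + 32 Y\right)}{2} = -1 + \frac{-32 - 31 Y}{2} = -1 - \left(16 + \frac{31 Y}{2}\right) = -17 - \frac{31 Y}{2}$)
$\left(-25004 + 6268\right) + \left(G{\left(-56 \right)} + \left(\left(-53\right) 18 + 30\right)\right) \left(N + 3352\right) = \left(-25004 + 6268\right) + \left(\left(-17 - -868\right) + \left(\left(-53\right) 18 + 30\right)\right) \left(-11306 + 3352\right) = -18736 + \left(\left(-17 + 868\right) + \left(-954 + 30\right)\right) \left(-7954\right) = -18736 + \left(851 - 924\right) \left(-7954\right) = -18736 - -580642 = -18736 + 580642 = 561906$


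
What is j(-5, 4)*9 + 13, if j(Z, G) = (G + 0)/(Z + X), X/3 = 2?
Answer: 49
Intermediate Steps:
X = 6 (X = 3*2 = 6)
j(Z, G) = G/(6 + Z) (j(Z, G) = (G + 0)/(Z + 6) = G/(6 + Z))
j(-5, 4)*9 + 13 = (4/(6 - 5))*9 + 13 = (4/1)*9 + 13 = (4*1)*9 + 13 = 4*9 + 13 = 36 + 13 = 49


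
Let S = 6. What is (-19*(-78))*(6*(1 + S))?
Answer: 62244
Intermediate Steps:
(-19*(-78))*(6*(1 + S)) = (-19*(-78))*(6*(1 + 6)) = 1482*(6*7) = 1482*42 = 62244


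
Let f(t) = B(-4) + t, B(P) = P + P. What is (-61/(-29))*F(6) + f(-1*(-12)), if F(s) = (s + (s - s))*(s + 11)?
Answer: 6338/29 ≈ 218.55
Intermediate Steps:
B(P) = 2*P
F(s) = s*(11 + s) (F(s) = (s + 0)*(11 + s) = s*(11 + s))
f(t) = -8 + t (f(t) = 2*(-4) + t = -8 + t)
(-61/(-29))*F(6) + f(-1*(-12)) = (-61/(-29))*(6*(11 + 6)) + (-8 - 1*(-12)) = (-61*(-1/29))*(6*17) + (-8 + 12) = (61/29)*102 + 4 = 6222/29 + 4 = 6338/29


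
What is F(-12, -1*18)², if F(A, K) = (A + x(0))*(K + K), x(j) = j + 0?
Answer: 186624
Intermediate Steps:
x(j) = j
F(A, K) = 2*A*K (F(A, K) = (A + 0)*(K + K) = A*(2*K) = 2*A*K)
F(-12, -1*18)² = (2*(-12)*(-1*18))² = (2*(-12)*(-18))² = 432² = 186624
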